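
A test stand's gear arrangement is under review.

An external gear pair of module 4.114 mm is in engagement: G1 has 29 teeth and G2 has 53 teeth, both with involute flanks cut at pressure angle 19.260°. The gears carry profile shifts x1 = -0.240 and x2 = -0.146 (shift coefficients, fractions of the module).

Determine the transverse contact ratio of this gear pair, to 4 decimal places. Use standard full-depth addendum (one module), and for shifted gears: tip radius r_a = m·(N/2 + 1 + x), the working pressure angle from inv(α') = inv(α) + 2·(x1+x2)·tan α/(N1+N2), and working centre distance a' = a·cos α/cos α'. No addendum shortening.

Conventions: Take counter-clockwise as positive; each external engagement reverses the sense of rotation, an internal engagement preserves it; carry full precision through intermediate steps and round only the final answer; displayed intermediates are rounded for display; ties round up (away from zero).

1.8746

single-mesh involute tooth geometry (29T engaging 53T at module 4.114)
base radii: r_b1 = 56.314309, r_b2 = 102.919254
tip radii: r_a1 = 62.779640, r_a2 = 112.534356
inv(α') = inv(19.260°) + 2·(-0.240-0.146)·tan α/(29+53) = 0.00997147  ⇒  α' = 17.56046°
a' = a·cos α / cos α' = 168.6740·cos 19.260°/cos 17.56046° = 167.016694
action lengths: √(r_a1²−r_b1²) = 27.748546, √(r_a2²−r_b2²) = 45.514925
base pitch p_b = π·m·cos α = 12.201146
CR = (27.748546 + 45.514925 − 167.016694·sin 17.56046°)/12.201146 = 1.874620
contact ratio ≈ 1.8746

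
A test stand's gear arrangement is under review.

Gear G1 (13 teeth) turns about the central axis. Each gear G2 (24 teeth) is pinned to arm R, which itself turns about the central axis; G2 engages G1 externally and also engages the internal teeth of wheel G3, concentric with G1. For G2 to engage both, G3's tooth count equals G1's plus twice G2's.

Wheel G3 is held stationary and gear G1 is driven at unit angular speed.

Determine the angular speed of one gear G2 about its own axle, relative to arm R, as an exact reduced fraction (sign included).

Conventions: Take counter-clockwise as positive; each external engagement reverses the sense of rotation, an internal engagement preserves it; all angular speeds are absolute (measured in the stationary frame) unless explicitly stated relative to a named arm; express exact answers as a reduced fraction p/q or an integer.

-793/1776

topology: planetary set — G1 13T / G2 24T / G3 61T, arm = carrier (Willis)
ring teeth: 13 + 2·24 = 61
13(ω_sun−ω_arm) = −61(ω_ring−ω_arm),  ω_ring = 0, ω_sun = 1
13(1−ω_arm) = −61(0−ω_arm)  ⇒  74·ω_arm = 13  ⇒  ω_arm = 13/74
sun–planet mesh: 13·(1−13/74) = −24·(ω_p−ω_arm)  ⇒  ω_p−ω_arm = -793/1776
exact speed ratio = -793/1776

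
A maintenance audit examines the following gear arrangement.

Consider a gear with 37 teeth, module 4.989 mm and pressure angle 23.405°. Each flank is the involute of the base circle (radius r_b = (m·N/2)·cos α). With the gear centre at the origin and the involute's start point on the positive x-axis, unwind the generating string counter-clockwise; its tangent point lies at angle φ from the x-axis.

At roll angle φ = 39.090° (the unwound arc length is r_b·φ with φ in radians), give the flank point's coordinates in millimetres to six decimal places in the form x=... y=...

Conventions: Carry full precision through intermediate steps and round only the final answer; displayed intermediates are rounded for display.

recognized (one wheel, involute flank): single-mesh tooth geometry, m = 4.989, N = 37
pitch radius r_p = m·N/2 = 4.989·37/2 = 92.296500
base radius r_b = r_p·cos α = 92.296500·cos 23.405° = 84.702341
roll angle φ = 39.090° = 0.68224920 rad
x = r_b·(cos φ + φ·sin φ) = 102.180001
y = r_b·(sin φ − φ·cos φ) = 8.555633

x=102.180001 y=8.555633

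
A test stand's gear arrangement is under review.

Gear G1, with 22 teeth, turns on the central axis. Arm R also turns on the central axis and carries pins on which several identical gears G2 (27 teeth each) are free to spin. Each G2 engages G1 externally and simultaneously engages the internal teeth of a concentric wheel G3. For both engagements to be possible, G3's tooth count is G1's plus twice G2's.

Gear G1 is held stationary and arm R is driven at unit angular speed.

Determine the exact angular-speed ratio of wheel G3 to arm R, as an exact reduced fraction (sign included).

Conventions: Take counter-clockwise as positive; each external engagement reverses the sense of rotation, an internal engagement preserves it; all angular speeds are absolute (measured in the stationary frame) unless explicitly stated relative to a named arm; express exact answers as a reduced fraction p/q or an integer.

topology: planetary set — G1 22T / G2 27T / G3 76T, arm = carrier (Willis)
ring teeth: 22 + 2·27 = 76
22(ω_sun−ω_arm) = −76(ω_ring−ω_arm),  ω_sun = 0, ω_arm = 1
ω_ring = 1 − (22/76)(0−1) = 49/38
ω_out/ω_in = 49/38

49/38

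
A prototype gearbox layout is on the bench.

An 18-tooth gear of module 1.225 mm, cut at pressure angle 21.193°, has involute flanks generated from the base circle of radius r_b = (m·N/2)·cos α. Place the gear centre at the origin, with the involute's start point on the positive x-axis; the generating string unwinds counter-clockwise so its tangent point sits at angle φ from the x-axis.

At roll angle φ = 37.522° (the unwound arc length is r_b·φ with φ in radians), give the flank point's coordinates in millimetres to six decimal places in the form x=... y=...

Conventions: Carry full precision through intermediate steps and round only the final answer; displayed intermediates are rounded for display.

x=12.252851 y=0.921708

class = single-mesh tooth geometry [base-circle involute, m = 1.225, 18T]
pitch radius r_p = m·N/2 = 1.225·18/2 = 11.025000
base radius r_b = r_p·cos α = 11.025000·cos 21.193° = 10.279357
roll angle φ = 37.522° = 0.65488244 rad
x = r_b·(cos φ + φ·sin φ) = 12.252851
y = r_b·(sin φ − φ·cos φ) = 0.921708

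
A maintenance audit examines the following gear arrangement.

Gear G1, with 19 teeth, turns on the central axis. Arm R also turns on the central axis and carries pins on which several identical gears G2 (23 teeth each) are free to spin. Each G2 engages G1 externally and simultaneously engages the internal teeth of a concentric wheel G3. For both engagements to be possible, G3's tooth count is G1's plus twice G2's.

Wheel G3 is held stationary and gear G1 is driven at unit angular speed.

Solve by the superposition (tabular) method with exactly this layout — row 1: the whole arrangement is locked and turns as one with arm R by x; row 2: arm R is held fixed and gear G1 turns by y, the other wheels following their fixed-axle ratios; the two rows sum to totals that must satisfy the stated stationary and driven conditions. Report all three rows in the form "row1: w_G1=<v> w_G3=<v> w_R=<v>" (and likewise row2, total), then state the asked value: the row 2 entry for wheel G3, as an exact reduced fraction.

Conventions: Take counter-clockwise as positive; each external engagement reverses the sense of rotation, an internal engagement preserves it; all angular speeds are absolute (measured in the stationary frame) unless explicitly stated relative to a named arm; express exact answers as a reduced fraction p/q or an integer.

row1: w_G1=19/84 w_G3=19/84 w_R=19/84
row2: w_G1=65/84 w_G3=-19/84 w_R=0
total: w_G1=1 w_G3=0 w_R=19/84
asked value: -19/84

planetary set (19T centre, 23T on arm, 65T internal) — Willis relation
superposition row 1 [locked train]: every member turns x
row 2 (arm held, sun turns y): ω_ring = −(19/65)·y, ω_arm = 0
boundary: total ω_ring = x − (19/65)·y = 0 and total ω_sun = x + y = 1  ⇒  y = 65/84, x = 19/84
row 2 ring = −(19/65)·65/84 = -19/84
totals (row 1 + row 2): sun 19/84 + 65/84 = 1, ring 19/84 + (-19/84) = 0, arm 19/84 + 0 = 19/84
asked cell (row2, ring) = -19/84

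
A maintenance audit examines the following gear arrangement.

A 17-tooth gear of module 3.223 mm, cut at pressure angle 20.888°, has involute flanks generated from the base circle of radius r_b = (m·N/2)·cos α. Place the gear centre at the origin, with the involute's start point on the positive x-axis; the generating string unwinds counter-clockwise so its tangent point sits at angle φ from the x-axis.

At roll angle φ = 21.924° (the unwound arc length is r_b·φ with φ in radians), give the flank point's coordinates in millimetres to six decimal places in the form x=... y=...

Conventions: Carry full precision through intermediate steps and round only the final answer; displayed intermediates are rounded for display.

class = single-mesh tooth geometry [base-circle involute, m = 3.223, 17T]
pitch radius r_p = m·N/2 = 3.223·17/2 = 27.395500
base radius r_b = r_p·cos α = 27.395500·cos 20.888° = 25.595045
roll angle φ = 21.924° = 0.38264599 rad
x = r_b·(cos φ + φ·sin φ) = 27.400799
y = r_b·(sin φ − φ·cos φ) = 0.471036

x=27.400799 y=0.471036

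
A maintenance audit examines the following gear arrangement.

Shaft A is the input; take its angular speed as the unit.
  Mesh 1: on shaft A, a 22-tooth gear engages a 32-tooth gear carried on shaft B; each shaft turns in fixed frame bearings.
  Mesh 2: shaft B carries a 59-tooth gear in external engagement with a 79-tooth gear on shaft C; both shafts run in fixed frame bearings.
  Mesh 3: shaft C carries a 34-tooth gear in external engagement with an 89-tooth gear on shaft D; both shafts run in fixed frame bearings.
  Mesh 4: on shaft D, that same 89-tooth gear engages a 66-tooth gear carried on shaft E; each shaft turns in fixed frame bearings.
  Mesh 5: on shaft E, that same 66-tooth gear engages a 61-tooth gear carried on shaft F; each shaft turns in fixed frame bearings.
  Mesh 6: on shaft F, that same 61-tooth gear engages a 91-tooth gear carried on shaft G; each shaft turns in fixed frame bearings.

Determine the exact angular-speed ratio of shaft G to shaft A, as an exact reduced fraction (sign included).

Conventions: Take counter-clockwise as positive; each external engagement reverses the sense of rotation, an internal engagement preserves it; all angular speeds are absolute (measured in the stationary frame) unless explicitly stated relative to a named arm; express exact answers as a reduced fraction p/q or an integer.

11033/57512

class = fixed-axis compound train [6 meshes; 6 ratios multiply, 6 sense flips]
mesh 1 [22T→32T]: running ratio 11/16, sense −
mesh 2 [59T→79T]: running ratio 649/1264, sense +
mesh 3 [34T→89T]: running ratio 11033/56248, sense −
mesh 4 [89T→66T]: running ratio 1003/3792, sense +
mesh 5 [66T→61T]: running ratio 11033/38552, sense −
mesh 6 [61T→91T]: running ratio 11033/57512, sense +
ω_out/ω_in = 11033/57512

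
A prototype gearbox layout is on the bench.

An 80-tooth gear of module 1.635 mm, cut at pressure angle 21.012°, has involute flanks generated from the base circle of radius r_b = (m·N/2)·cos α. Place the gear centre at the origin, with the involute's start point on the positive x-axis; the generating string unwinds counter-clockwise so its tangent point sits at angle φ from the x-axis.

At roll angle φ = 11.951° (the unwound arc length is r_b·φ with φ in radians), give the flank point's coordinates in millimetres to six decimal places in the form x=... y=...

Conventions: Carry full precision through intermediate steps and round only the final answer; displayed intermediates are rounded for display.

class = single-mesh tooth geometry [base-circle involute, m = 1.635, 80T]
pitch radius r_p = m·N/2 = 1.635·80/2 = 65.400000
base radius r_b = r_p·cos α = 65.400000·cos 21.012° = 61.051250
roll angle φ = 11.951° = 0.20858430 rad
x = r_b·(cos φ + φ·sin φ) = 62.364930
y = r_b·(sin φ − φ·cos φ) = 0.183877

x=62.364930 y=0.183877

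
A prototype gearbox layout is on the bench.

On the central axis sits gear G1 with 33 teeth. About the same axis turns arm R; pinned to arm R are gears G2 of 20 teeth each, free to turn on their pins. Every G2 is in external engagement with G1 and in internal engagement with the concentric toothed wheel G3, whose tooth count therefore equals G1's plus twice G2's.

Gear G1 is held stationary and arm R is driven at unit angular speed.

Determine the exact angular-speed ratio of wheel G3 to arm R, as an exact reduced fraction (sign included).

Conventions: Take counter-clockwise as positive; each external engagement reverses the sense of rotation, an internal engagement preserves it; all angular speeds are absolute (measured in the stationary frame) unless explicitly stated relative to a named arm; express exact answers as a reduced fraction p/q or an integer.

106/73

topology: planetary set — G1 33T / G2 20T / G3 73T, arm = carrier (Willis)
ring teeth: 33 + 2·20 = 73
33(ω_sun−ω_arm) = −73(ω_ring−ω_arm),  ω_sun = 0, ω_arm = 1
ω_ring = 1 − (33/73)(0−1) = 106/73
ω_out/ω_in = 106/73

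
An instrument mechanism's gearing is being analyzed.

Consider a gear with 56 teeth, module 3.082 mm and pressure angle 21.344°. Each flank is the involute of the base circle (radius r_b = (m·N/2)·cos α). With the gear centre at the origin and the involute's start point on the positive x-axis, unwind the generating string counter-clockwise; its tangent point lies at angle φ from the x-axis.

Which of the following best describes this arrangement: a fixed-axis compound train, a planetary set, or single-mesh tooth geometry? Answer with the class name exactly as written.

single-mesh tooth geometry

topology: single-mesh involute geometry — m = 3.082, N = 56
classification: single-mesh tooth geometry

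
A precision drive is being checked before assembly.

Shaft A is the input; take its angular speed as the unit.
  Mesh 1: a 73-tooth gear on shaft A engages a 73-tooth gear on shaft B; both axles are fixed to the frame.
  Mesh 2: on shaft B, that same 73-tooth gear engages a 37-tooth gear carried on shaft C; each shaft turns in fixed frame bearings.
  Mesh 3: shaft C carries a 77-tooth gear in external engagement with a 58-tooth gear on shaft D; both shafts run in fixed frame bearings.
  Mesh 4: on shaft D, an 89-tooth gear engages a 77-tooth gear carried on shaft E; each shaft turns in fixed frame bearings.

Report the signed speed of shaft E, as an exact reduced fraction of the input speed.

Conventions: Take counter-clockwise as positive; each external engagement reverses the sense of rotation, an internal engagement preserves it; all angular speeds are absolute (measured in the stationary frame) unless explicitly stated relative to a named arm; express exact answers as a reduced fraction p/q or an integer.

4-mesh fixed-axis compound train (all bearings frame-fixed)
mesh 1 [73T→73T]: |ω|/ω_in = 1×73/73 = 1, sense flips to −
mesh 2 [73T→37T]: |ω|/ω_in = 1×73/37 = 73/37, sense flips to +
mesh 3 [77T→58T]: |ω|/ω_in = (73/37)×77/58 = 5621/2146, sense flips to −
mesh 4 [89T→77T]: |ω|/ω_in = (5621/2146)×89/77 = 6497/2146, sense flips to +
signed output speed (× input speed) = 6497/2146

6497/2146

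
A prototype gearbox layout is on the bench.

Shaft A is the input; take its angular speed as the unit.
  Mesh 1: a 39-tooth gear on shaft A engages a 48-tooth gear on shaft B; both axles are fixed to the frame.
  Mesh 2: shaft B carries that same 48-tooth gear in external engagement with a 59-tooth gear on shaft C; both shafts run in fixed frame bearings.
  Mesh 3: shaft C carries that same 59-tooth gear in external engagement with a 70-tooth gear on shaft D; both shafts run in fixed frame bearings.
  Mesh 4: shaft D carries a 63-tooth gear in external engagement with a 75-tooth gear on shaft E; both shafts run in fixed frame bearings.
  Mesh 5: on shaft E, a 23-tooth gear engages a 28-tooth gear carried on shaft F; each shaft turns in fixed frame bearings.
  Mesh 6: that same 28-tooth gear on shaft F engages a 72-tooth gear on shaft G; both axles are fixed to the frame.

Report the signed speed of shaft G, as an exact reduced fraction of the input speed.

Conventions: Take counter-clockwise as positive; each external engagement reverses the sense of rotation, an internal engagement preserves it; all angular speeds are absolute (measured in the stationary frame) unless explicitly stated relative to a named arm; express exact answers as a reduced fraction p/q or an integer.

299/2000

6-mesh fixed-axis compound train (all bearings frame-fixed)
mesh 1 [39T→48T]: |ω|/ω_in = 1×39/48 = 13/16, sense flips to −
mesh 2 [48T→59T]: |ω|/ω_in = (13/16)×48/59 = 39/59, sense flips to +
mesh 3 [59T→70T]: |ω|/ω_in = (39/59)×59/70 = 39/70, sense flips to −
mesh 4 [63T→75T]: |ω|/ω_in = (39/70)×63/75 = 117/250, sense flips to +
mesh 5 [23T→28T]: |ω|/ω_in = (117/250)×23/28 = 2691/7000, sense flips to −
mesh 6 [28T→72T]: |ω|/ω_in = (2691/7000)×28/72 = 299/2000, sense flips to +
signed output speed (× input speed) = 299/2000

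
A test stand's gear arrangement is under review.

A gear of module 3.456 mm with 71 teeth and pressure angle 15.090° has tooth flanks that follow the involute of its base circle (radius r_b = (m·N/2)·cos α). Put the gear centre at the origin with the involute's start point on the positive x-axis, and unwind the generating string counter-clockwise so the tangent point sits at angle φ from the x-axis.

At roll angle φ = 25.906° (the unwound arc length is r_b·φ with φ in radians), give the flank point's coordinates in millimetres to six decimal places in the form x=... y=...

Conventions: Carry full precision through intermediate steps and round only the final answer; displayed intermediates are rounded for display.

topology: single-mesh involute geometry — m = 3.456, N = 71
pitch radius r_p = m·N/2 = 3.456·71/2 = 122.688000
base radius r_b = r_p·cos α = 122.688000·cos 15.090° = 118.457483
roll angle φ = 25.906° = 0.45214500 rad
x = r_b·(cos φ + φ·sin φ) = 129.954062
y = r_b·(sin φ − φ·cos φ) = 3.575772

x=129.954062 y=3.575772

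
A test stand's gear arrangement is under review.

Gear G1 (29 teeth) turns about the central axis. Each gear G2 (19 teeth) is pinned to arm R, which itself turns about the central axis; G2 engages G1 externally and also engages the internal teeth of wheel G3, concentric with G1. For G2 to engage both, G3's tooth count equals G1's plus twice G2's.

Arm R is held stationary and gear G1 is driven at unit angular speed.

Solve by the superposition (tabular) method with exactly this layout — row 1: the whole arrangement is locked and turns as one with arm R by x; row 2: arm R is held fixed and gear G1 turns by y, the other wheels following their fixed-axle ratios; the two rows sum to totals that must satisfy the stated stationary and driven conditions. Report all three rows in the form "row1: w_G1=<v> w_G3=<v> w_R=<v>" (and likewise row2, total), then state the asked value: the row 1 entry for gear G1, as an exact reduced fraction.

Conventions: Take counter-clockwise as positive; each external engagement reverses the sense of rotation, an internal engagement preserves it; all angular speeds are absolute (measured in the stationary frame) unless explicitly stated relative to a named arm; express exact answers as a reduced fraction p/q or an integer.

row1: w_G1=0 w_G3=0 w_R=0
row2: w_G1=1 w_G3=-29/67 w_R=0
total: w_G1=1 w_G3=-29/67 w_R=0
asked value: 0

topology: planetary set — G1 29T / G2 19T / G3 67T, arm = carrier (Willis)
superposition row 1 [locked train]: every member turns x
superposition row 2 [arm held]: sun y, ring −(29/67)·y, arm 0
boundary: total ω_arm = x = 0 and total ω_sun = x + y = 1  ⇒  y = 1, x = 0
row 2 ring = −(29/67)·1 = -29/67
totals (row 1 + row 2): sun 0 + 1 = 1, ring 0 + (-29/67) = -29/67, arm 0 + 0 = 0
asked cell (row1, sun) = 0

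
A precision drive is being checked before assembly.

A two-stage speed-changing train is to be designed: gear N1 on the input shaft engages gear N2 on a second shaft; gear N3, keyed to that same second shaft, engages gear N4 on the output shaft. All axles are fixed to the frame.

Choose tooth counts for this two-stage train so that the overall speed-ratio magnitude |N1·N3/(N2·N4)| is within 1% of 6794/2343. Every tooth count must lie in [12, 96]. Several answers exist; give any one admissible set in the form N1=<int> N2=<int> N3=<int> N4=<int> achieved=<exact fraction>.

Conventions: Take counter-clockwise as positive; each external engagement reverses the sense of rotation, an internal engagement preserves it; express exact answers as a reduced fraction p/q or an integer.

class = fixed-axis compound train [2-stage, 6794/2343 wanted]
target = 6794/2343 in lowest terms: an exact hit needs N1·N3 = k·6794 and N2·N4 = k·2343 for one integer k, every count in [12, 96]; additionally prefer no 1:1 stage (N1 ≠ N2, N3 ≠ N4)
k = 1: N1·N3 = 6794 = 79·86, N2·N4 = 2343 = 33·71
achieved = 79·86/(33·71) = 6794/2343; |achieved − target| = 0 ≤ 3397/117150 ✓

N1=79 N2=33 N3=86 N4=71 achieved=6794/2343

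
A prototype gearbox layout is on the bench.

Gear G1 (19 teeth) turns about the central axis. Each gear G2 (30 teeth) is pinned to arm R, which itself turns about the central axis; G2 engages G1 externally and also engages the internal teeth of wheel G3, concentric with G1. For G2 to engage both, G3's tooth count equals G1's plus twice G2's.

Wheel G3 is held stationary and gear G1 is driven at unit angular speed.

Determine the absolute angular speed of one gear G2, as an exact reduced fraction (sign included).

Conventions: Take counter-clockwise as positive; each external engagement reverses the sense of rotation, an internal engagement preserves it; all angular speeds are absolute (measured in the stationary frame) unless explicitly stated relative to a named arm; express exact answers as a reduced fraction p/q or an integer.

recognized (axles ride arm R): planetary set, 19/30/79 teeth
ring teeth: 19 + 2·30 = 79
19(ω_sun−ω_arm) = −79(ω_ring−ω_arm),  ω_ring = 0, ω_sun = 1
19(1−ω_arm) = −79(0−ω_arm)  ⇒  98·ω_arm = 19  ⇒  ω_arm = 19/98
sun–planet mesh: 19·(1−19/98) = −30·(ω_p−ω_arm)  ⇒  ω_p−ω_arm = -1501/2940
ω_p = 19/98 − 1501/2940 = -19/60
exact speed ratio = -19/60

-19/60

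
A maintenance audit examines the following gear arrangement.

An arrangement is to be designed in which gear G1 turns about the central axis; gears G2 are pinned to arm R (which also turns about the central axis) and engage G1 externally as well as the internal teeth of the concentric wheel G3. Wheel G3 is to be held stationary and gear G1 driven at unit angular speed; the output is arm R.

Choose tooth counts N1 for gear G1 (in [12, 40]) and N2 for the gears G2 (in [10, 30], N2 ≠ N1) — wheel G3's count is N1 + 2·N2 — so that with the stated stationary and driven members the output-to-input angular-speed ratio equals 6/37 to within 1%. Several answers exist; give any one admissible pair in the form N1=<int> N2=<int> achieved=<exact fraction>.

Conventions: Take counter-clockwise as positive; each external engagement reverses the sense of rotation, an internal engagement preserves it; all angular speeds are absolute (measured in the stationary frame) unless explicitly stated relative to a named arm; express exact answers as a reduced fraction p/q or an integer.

N1=12 N2=25 achieved=6/37

planetary set to be sized for 6/37 (Willis relation)
Willis with ω_ring = 0: ω_arm/ω_sun = N1/(N1+N3); set equal to 6/37  ⇒  N3/N1 = 1/(6/37) − 1 = 31/6
N3 = N1 + 2·N2  ⇒  N2/N1 = (N3/N1 − 1)/2 = (31/6 − 1)/2 = 25/12
smallest multiple with N1 ≥ 12 and N2 ≥ 10: k = 1  ⇒  N1 = 1·12 = 12, N2 = 1·25 = 25 (N1 ≤ 40, N2 ≤ 30, N2 ≠ N1 ✓), N3 = 12 + 2·25 = 62
check: N1/(N1+N3) with N1 = 12, N3 = 62 gives 6/37; |achieved − target| = 0 ≤ 3/1850 ✓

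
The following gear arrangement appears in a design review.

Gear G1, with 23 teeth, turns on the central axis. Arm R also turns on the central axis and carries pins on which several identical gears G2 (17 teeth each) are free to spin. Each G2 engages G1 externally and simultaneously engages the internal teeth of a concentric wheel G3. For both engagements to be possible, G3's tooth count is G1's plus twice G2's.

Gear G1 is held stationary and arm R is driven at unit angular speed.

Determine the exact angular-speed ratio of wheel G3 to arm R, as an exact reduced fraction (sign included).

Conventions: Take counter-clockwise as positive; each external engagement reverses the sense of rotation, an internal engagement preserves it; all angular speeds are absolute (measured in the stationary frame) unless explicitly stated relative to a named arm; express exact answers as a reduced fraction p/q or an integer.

80/57

planetary set (23T centre, 17T on arm, 57T internal) — Willis relation
ring teeth: 23 + 2·17 = 57
23(ω_sun−ω_arm) = −57(ω_ring−ω_arm),  ω_sun = 0, ω_arm = 1
ω_ring = 1 − (23/57)(0−1) = 80/57
ω_out/ω_in = 80/57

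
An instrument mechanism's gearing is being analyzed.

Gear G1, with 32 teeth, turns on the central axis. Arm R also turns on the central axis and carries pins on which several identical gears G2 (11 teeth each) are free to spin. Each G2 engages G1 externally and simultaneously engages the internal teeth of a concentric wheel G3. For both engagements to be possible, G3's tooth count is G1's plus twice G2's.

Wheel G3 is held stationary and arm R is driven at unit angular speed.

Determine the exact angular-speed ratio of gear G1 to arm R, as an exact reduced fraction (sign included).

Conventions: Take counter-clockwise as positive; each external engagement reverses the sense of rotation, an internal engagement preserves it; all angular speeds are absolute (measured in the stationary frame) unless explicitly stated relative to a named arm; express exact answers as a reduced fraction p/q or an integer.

43/16

planetary set (32T centre, 11T on arm, 54T internal) — Willis relation
ring teeth: 32 + 2·11 = 54
32(ω_sun−ω_arm) = −54(ω_ring−ω_arm),  ω_ring = 0, ω_arm = 1
ω_sun = 1 − (54/32)(0−1) = 43/16
ω_out/ω_in = 43/16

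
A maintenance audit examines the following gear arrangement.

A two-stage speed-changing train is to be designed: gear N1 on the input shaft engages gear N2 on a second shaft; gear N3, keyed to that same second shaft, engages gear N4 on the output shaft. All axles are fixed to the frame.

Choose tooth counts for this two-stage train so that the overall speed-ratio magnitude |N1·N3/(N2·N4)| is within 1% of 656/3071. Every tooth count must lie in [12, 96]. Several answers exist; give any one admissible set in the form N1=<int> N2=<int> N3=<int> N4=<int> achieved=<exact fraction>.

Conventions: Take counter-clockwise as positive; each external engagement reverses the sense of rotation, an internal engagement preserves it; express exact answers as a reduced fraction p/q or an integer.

N1=16 N2=37 N3=41 N4=83 achieved=656/3071

class = fixed-axis compound train [2-stage, 656/3071 wanted]
target = 656/3071 in lowest terms: an exact hit needs N1·N3 = k·656 and N2·N4 = k·3071 for one integer k, every count in [12, 96]; additionally prefer no 1:1 stage (N1 ≠ N2, N3 ≠ N4)
k = 1: N1·N3 = 656 = 16·41, N2·N4 = 3071 = 37·83
achieved = 16·41/(37·83) = 656/3071; |achieved − target| = 0 ≤ 164/76775 ✓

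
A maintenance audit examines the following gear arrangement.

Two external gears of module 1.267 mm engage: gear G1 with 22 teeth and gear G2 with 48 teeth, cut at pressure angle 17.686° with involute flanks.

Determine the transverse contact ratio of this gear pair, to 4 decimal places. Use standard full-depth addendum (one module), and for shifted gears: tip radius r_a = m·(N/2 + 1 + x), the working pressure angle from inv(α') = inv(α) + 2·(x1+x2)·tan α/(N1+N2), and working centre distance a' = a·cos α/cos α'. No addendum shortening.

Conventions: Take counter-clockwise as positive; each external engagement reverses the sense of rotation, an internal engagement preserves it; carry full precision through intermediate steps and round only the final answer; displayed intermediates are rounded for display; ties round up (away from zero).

topology: single-mesh involute geometry — m = 1.267, 22T/48T pair
base radii: r_b1 = 13.278278, r_b2 = 28.970788
tip radii: r_a1 = 15.204000, r_a2 = 31.675000
no profile shift: α' = α, a' = a
action lengths: √(r_a1²−r_b1²) = 7.406008, √(r_a2²−r_b2²) = 12.806211
base pitch p_b = π·m·cos α = 3.792267
CR = (7.406008 + 12.806211 − 44.345000·sin 17.68600°)/3.792267 = 1.777352
contact ratio ≈ 1.7774

1.7774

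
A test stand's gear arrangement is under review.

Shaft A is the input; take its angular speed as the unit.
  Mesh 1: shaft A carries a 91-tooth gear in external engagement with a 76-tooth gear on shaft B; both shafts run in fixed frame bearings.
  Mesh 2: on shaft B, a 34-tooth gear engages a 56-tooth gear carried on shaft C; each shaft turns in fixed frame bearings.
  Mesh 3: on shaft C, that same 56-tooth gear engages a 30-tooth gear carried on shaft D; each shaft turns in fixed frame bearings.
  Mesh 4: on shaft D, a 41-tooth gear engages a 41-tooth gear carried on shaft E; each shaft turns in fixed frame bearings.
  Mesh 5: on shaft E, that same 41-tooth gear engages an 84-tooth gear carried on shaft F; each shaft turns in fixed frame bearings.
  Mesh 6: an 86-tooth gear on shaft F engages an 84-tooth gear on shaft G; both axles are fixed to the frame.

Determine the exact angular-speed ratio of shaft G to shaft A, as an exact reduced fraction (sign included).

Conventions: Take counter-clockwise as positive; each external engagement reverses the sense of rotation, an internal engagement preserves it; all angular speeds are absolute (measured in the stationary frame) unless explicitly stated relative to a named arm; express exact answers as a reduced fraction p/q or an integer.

class = fixed-axis compound train [6 meshes; 6 ratios multiply, 6 sense flips]
mesh 1 [91T→76T]: running ratio 91/76, sense −
mesh 2 [34T→56T]: running ratio 221/304, sense +
mesh 3 [56T→30T]: running ratio 1547/1140, sense −
mesh 4 [41T→41T]: running ratio 1547/1140, sense +
mesh 5 [41T→84T]: running ratio 9061/13680, sense −
mesh 6 [86T→84T]: running ratio 389623/574560, sense +
ω_out/ω_in = 389623/574560

389623/574560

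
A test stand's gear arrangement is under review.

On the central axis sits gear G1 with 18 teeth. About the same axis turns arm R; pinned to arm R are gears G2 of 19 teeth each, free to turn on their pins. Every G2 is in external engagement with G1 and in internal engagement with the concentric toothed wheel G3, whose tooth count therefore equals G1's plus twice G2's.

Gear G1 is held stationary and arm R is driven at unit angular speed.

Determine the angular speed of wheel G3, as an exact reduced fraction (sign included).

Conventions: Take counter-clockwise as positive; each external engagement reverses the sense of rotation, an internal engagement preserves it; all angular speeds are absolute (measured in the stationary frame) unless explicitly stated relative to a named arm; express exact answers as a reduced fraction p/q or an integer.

recognized (axles ride arm R): planetary set, 18/19/56 teeth
ring teeth: 18 + 2·19 = 56
18(ω_sun−ω_arm) = −56(ω_ring−ω_arm),  ω_sun = 0, ω_arm = 1
ω_ring = 1 − (18/56)(0−1) = 37/28
exact speed ratio = 37/28

37/28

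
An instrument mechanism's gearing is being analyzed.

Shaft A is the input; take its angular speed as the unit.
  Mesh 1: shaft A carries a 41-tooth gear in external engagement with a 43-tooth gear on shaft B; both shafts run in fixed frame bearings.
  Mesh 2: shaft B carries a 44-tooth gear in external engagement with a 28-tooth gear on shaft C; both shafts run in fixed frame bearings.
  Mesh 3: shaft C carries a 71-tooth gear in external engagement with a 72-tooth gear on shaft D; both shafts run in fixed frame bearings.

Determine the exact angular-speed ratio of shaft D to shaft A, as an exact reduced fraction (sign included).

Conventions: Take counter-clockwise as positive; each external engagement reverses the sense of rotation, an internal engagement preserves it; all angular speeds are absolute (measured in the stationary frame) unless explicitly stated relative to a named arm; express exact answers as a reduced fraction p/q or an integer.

-32021/21672

class = fixed-axis compound train [3 meshes; 3 ratios multiply, 3 sense flips]
mesh 1 [41T→43T]: running ratio 41/43, sense −
mesh 2 [44T→28T]: running ratio 451/301, sense +
mesh 3 [71T→72T]: running ratio 32021/21672, sense −
ω_out/ω_in = -32021/21672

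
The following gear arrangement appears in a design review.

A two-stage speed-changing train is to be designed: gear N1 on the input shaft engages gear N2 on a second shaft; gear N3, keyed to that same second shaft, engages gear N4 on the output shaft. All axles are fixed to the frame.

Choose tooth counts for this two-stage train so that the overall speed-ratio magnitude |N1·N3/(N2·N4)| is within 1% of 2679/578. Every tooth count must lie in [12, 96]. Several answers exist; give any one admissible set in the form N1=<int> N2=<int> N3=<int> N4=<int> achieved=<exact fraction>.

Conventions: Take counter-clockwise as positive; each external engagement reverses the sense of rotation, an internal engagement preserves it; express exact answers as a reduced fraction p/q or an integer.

N1=47 N2=17 N3=57 N4=34 achieved=2679/578

class = fixed-axis compound train [2-stage, 2679/578 wanted]
target = 2679/578 in lowest terms: an exact hit needs N1·N3 = k·2679 and N2·N4 = k·578 for one integer k, every count in [12, 96]; additionally prefer no 1:1 stage (N1 ≠ N2, N3 ≠ N4)
k = 1: N1·N3 = 2679 = 47·57, N2·N4 = 578 = 17·34
achieved = 47·57/(17·34) = 2679/578; |achieved − target| = 0 ≤ 2679/57800 ✓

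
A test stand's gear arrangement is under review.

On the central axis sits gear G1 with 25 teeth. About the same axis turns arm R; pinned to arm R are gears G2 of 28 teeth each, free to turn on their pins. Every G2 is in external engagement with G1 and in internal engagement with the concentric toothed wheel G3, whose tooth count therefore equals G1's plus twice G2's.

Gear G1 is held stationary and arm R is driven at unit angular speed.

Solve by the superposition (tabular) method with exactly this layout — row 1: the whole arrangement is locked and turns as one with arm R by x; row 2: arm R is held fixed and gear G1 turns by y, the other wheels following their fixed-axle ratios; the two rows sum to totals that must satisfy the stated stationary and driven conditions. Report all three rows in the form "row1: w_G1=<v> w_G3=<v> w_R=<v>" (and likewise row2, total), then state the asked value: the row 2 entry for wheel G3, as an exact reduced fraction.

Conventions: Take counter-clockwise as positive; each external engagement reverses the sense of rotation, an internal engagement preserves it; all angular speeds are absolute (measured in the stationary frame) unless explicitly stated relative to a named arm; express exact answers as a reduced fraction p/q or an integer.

recognized (axles ride arm R): planetary set, 25/28/81 teeth
superposition row 1 [locked train]: every member turns x
row 2: sun turns y, ring = −(25/81)·y, arm 0
boundary: total ω_sun = x + y = 0 and total ω_arm = x = 1  ⇒  y = -1, x = 1
row 2 ring = −(25/81)·(-1) = 25/81
totals (row 1 + row 2): sun 1 + (-1) = 0, ring 1 + 25/81 = 106/81, arm 1 + 0 = 1
asked cell (row2, ring) = 25/81

row1: w_G1=1 w_G3=1 w_R=1
row2: w_G1=-1 w_G3=25/81 w_R=0
total: w_G1=0 w_G3=106/81 w_R=1
asked value: 25/81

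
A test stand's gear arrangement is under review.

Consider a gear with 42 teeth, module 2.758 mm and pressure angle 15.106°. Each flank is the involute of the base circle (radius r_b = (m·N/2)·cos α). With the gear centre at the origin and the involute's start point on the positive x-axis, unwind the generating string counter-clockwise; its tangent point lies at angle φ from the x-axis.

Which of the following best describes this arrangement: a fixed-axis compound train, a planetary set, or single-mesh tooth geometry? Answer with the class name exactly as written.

topology: single-mesh involute geometry — m = 2.758, N = 42
classification: single-mesh tooth geometry

single-mesh tooth geometry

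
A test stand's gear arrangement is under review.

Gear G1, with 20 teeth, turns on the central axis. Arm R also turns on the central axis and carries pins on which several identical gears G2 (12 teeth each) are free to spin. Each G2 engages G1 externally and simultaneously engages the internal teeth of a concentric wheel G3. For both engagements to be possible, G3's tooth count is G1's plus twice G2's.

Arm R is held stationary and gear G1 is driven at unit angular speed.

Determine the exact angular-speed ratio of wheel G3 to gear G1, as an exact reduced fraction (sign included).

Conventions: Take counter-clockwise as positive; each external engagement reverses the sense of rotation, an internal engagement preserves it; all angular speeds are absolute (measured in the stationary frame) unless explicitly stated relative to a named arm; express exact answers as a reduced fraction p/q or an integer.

-5/11

recognized (axles ride arm R): planetary set, 20/12/44 teeth
ring teeth: 20 + 2·12 = 44
20(ω_sun−ω_arm) = −44(ω_ring−ω_arm),  ω_arm = 0, ω_sun = 1
ω_ring = 0 − (20/44)(1−0) = -5/11
ω_out/ω_in = -5/11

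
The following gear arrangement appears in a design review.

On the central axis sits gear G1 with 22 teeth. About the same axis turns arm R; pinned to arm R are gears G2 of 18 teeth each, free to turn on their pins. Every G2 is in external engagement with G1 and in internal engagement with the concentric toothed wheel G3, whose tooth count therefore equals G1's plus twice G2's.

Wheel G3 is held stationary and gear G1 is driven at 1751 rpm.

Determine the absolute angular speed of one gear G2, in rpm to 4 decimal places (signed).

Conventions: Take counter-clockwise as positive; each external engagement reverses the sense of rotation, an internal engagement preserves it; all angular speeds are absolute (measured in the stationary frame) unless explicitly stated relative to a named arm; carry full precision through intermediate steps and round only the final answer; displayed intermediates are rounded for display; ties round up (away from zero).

-1070.0556 rpm

class = planetary set [G3 = 22+2·18 = 58; Willis about the carrier]
normalise by the input: solve with ω_sun = 1, then scale by 1751 rpm
ring teeth: 22 + 2·18 = 58
22(ω_sun−ω_arm) = −58(ω_ring−ω_arm),  ω_ring = 0, ω_sun = 1
22(1−ω_arm) = −58(0−ω_arm)  ⇒  80·ω_arm = 22  ⇒  ω_arm = 11/40
sun–planet mesh: 22·(1−11/40) = −18·(ω_p−ω_arm)  ⇒  ω_p−ω_arm = -319/360
ω_p = 11/40 − 319/360 = -11/18
scale: ω_p = -11/18 × 1751 rpm = -1070.0556 rpm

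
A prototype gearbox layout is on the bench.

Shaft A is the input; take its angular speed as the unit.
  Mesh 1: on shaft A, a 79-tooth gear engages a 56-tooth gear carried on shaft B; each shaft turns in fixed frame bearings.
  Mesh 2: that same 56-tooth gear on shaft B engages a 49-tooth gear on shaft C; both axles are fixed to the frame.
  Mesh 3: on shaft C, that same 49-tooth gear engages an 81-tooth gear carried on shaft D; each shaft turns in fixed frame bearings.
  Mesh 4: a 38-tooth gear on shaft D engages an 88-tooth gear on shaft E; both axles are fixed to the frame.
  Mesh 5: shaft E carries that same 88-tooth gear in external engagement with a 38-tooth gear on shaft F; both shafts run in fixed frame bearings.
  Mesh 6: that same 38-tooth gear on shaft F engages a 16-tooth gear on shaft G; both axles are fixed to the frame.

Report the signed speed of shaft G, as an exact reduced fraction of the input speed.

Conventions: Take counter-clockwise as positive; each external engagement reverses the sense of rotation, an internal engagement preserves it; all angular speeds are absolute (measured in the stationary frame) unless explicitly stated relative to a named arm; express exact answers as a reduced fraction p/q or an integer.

1501/648

6-mesh fixed-axis compound train (all bearings frame-fixed)
mesh 1 [79T→56T]: |ω|/ω_in = 1×79/56 = 79/56, sense flips to −
mesh 2 [56T→49T]: |ω|/ω_in = (79/56)×56/49 = 79/49, sense flips to +
mesh 3 [49T→81T]: |ω|/ω_in = (79/49)×49/81 = 79/81, sense flips to −
mesh 4 [38T→88T]: |ω|/ω_in = (79/81)×38/88 = 1501/3564, sense flips to +
mesh 5 [88T→38T]: |ω|/ω_in = (1501/3564)×88/38 = 79/81, sense flips to −
mesh 6 [38T→16T]: |ω|/ω_in = (79/81)×38/16 = 1501/648, sense flips to +
signed output speed (× input speed) = 1501/648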